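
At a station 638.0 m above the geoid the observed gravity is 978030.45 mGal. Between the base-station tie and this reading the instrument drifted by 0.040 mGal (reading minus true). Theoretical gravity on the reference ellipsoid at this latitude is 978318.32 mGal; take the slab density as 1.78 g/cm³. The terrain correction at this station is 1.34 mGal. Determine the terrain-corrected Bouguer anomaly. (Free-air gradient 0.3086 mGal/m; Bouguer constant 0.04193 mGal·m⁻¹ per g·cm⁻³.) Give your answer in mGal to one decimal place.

Drift-corrected reading = 978030.45 − (0.040) = 978030.410 mGal
Free-air correction = 0.3086 × 638.0 = 196.89 mGal
Free-air anomaly = 978030.410 − 978318.32 + (196.89) = -91.020 mGal
Bouguer slab correction = 0.04193 × 1.78 × 638.0 = 47.62 mGal
Simple Bouguer anomaly = -91.020 − (47.62) = -138.640 mGal
Complete Bouguer anomaly = -138.640 + 1.34 = -137.300 mGal

-137.3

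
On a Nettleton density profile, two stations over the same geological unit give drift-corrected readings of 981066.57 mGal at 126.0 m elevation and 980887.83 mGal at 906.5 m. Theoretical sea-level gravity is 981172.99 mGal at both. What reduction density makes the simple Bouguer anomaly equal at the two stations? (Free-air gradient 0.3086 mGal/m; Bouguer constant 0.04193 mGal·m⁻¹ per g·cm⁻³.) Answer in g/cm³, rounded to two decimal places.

Δg_obs = 980887.83 − 981066.57 = -178.74 mGal over Δh = 906.5 − 126.0 = 780.5 m
Equal Bouguer anomalies ⇒ Δg_obs + (0.3086 − 0.04193ρ)·Δh = 0
0.3086 − 0.04193ρ = −Δg_obs/Δh = 0.22901
ρ = (0.3086 − 0.22901) / 0.04193 = 1.90 g/cm³

1.90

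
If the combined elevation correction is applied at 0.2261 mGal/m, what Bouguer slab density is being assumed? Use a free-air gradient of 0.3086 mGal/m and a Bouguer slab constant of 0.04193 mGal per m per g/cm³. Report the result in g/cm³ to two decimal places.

1.97

0.2261 = 0.3086 − 0.04193 × ρ
ρ = (0.3086 − 0.2261) / 0.04193 = 1.97 g/cm³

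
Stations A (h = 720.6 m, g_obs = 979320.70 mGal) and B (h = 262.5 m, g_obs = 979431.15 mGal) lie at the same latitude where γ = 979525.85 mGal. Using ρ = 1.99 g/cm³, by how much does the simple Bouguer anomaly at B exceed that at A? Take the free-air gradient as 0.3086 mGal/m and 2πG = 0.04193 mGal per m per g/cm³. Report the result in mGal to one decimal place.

7.3

Δg_SB(A) = 979320.70 − 979525.85 + 0.3086×720.6 − 0.04193×1.99×720.6 = -42.90 mGal
Δg_SB(B) = 979431.15 − 979525.85 + 0.3086×262.5 − 0.04193×1.99×262.5 = -35.60 mGal
Difference = -35.60 − (-42.90) = 7.30 mGal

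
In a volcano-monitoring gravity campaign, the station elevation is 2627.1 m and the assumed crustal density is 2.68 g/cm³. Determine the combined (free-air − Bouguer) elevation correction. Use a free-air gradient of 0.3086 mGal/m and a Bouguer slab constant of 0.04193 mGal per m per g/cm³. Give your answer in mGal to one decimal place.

Combined gradient = 0.3086 − 0.04193 × 2.68 = 0.1962276 mGal/m
Combined elevation correction = 0.1962276 × 2627.1 = 515.5 mGal

515.5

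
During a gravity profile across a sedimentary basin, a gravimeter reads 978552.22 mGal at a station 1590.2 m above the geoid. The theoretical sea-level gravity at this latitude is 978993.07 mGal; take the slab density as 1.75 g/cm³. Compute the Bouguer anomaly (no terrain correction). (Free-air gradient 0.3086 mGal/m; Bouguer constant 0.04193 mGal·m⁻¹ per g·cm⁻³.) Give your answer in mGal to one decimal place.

Free-air correction = 0.3086 × 1590.2 = 490.74 mGal
Free-air anomaly = 978552.22 − 978993.07 + (490.74) = 49.89 mGal
Bouguer slab correction = 0.04193 × 1.75 × 1590.2 = 116.68 mGal
Simple Bouguer anomaly = 49.89 − (116.68) = -66.79 mGal

-66.8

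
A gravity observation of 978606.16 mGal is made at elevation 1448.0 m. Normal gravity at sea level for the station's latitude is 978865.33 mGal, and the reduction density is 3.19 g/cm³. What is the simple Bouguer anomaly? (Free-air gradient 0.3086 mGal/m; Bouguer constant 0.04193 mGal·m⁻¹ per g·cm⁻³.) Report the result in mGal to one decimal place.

-6.0

Free-air correction = 0.3086 × 1448.0 = 446.85 mGal
Free-air anomaly = 978606.16 − 978865.33 + (446.85) = 187.68 mGal
Bouguer slab correction = 0.04193 × 3.19 × 1448.0 = 193.68 mGal
Simple Bouguer anomaly = 187.68 − (193.68) = -6.00 mGal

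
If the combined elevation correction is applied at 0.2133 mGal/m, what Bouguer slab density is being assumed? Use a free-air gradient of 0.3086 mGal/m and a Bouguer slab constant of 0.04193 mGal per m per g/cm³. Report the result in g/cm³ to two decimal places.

2.27

0.2133 = 0.3086 − 0.04193 × ρ
ρ = (0.3086 − 0.2133) / 0.04193 = 2.27 g/cm³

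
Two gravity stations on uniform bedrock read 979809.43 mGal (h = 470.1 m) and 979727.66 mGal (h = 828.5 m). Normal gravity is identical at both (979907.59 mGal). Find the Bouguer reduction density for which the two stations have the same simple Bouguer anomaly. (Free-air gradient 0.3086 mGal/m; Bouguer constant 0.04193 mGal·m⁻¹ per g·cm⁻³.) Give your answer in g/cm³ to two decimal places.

Δg_obs = 979727.66 − 979809.43 = -81.77 mGal over Δh = 828.5 − 470.1 = 358.4 m
Equal Bouguer anomalies ⇒ Δg_obs + (0.3086 − 0.04193ρ)·Δh = 0
0.3086 − 0.04193ρ = −Δg_obs/Δh = 0.22815
ρ = (0.3086 − 0.22815) / 0.04193 = 1.92 g/cm³

1.92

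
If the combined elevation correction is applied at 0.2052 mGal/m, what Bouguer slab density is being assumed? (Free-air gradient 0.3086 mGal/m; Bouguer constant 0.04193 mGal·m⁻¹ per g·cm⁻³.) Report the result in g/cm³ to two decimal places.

0.2052 = 0.3086 − 0.04193 × ρ
ρ = (0.3086 − 0.2052) / 0.04193 = 2.47 g/cm³

2.47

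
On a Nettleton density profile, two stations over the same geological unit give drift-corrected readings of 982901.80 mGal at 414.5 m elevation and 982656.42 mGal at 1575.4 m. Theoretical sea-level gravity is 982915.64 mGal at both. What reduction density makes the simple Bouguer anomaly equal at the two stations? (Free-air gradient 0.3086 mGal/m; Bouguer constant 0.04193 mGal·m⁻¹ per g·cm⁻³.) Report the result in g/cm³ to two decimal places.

Δg_obs = 982656.42 − 982901.80 = -245.38 mGal over Δh = 1575.4 − 414.5 = 1160.9 m
Equal Bouguer anomalies ⇒ Δg_obs + (0.3086 − 0.04193ρ)·Δh = 0
0.3086 − 0.04193ρ = −Δg_obs/Δh = 0.21137
ρ = (0.3086 − 0.21137) / 0.04193 = 2.32 g/cm³

2.32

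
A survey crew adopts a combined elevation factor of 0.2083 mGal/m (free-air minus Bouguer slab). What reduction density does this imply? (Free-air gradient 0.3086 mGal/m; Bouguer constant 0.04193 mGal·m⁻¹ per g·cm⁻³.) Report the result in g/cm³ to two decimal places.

2.39

0.2083 = 0.3086 − 0.04193 × ρ
ρ = (0.3086 − 0.2083) / 0.04193 = 2.39 g/cm³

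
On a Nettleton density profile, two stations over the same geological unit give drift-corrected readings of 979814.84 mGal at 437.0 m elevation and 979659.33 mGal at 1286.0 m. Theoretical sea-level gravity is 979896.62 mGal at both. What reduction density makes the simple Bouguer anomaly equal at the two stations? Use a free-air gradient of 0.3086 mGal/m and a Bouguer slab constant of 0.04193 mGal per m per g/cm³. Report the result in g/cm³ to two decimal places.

2.99

Δg_obs = 979659.33 − 979814.84 = -155.51 mGal over Δh = 1286.0 − 437.0 = 849.0 m
Equal Bouguer anomalies ⇒ Δg_obs + (0.3086 − 0.04193ρ)·Δh = 0
0.3086 − 0.04193ρ = −Δg_obs/Δh = 0.18317
ρ = (0.3086 − 0.18317) / 0.04193 = 2.99 g/cm³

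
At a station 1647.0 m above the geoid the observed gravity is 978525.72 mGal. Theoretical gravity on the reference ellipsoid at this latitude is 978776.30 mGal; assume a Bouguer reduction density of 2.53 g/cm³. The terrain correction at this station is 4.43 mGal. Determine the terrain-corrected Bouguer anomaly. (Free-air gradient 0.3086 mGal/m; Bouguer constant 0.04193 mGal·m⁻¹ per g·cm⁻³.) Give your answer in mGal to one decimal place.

87.4

Free-air correction = 0.3086 × 1647.0 = 508.26 mGal
Free-air anomaly = 978525.72 − 978776.30 + (508.26) = 257.68 mGal
Bouguer slab correction = 0.04193 × 2.53 × 1647.0 = 174.72 mGal
Simple Bouguer anomaly = 257.68 − (174.72) = 82.96 mGal
Complete Bouguer anomaly = 82.96 + 4.43 = 87.39 mGal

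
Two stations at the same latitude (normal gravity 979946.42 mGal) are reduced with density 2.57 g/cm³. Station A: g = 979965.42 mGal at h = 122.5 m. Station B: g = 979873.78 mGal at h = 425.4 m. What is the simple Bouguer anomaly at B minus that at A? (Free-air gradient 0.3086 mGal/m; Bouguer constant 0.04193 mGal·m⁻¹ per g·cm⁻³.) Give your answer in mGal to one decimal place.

Δg_SB(A) = 979965.42 − 979946.42 + 0.3086×122.5 − 0.04193×2.57×122.5 = 43.60 mGal
Δg_SB(B) = 979873.78 − 979946.42 + 0.3086×425.4 − 0.04193×2.57×425.4 = 12.80 mGal
Difference = 12.80 − (43.60) = -30.80 mGal

-30.8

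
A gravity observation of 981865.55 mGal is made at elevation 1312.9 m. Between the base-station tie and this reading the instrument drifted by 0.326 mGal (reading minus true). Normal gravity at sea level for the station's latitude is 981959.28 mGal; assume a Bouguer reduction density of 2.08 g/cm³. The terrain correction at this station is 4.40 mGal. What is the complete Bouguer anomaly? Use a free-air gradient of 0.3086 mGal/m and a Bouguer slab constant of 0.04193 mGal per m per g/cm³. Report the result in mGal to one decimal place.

Drift-corrected reading = 981865.55 − (0.326) = 981865.224 mGal
Free-air correction = 0.3086 × 1312.9 = 405.16 mGal
Free-air anomaly = 981865.224 − 981959.28 + (405.16) = 311.104 mGal
Bouguer slab correction = 0.04193 × 2.08 × 1312.9 = 114.50 mGal
Simple Bouguer anomaly = 311.104 − (114.50) = 196.604 mGal
Complete Bouguer anomaly = 196.604 + 4.40 = 201.004 mGal

201.0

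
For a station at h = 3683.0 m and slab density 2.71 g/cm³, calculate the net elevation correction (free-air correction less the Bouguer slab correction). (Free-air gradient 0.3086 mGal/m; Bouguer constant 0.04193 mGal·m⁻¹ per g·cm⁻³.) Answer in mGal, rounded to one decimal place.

718.1

Combined gradient = 0.3086 − 0.04193 × 2.71 = 0.1949697 mGal/m
Combined elevation correction = 0.1949697 × 3683.0 = 718.1 mGal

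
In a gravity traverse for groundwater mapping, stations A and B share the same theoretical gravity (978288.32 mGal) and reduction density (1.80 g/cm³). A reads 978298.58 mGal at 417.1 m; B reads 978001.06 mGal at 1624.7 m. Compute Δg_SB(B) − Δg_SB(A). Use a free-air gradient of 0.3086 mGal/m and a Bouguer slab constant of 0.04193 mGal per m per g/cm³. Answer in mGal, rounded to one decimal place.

Δg_SB(A) = 978298.58 − 978288.32 + 0.3086×417.1 − 0.04193×1.80×417.1 = 107.50 mGal
Δg_SB(B) = 978001.06 − 978288.32 + 0.3086×1624.7 − 0.04193×1.80×1624.7 = 91.50 mGal
Difference = 91.50 − (107.50) = -16.00 mGal

-16.0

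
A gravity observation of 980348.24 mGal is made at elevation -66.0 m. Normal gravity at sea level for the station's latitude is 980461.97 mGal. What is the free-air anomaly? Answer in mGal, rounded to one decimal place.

-134.1

Free-air correction = 0.3086 × -66.0 = -20.37 mGal
Free-air anomaly = 980348.24 − 980461.97 + (-20.37) = -134.10 mGal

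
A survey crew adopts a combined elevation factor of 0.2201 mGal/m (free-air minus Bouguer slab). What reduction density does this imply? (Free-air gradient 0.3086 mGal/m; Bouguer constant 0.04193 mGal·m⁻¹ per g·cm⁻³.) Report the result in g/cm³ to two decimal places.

2.11

0.2201 = 0.3086 − 0.04193 × ρ
ρ = (0.3086 − 0.2201) / 0.04193 = 2.11 g/cm³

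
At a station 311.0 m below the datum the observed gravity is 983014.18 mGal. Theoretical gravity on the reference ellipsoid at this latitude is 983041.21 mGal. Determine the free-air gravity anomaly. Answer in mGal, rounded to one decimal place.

-123.0

Free-air correction = 0.3086 × -311.0 = -95.97 mGal
Free-air anomaly = 983014.18 − 983041.21 + (-95.97) = -123.00 mGal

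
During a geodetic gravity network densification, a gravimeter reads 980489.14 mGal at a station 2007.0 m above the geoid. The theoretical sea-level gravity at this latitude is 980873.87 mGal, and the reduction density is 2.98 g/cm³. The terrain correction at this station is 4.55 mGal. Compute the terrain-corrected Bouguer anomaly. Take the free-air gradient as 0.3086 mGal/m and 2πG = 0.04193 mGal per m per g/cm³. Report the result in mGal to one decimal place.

Free-air correction = 0.3086 × 2007.0 = 619.36 mGal
Free-air anomaly = 980489.14 − 980873.87 + (619.36) = 234.63 mGal
Bouguer slab correction = 0.04193 × 2.98 × 2007.0 = 250.78 mGal
Simple Bouguer anomaly = 234.63 − (250.78) = -16.15 mGal
Complete Bouguer anomaly = -16.15 + 4.55 = -11.60 mGal

-11.6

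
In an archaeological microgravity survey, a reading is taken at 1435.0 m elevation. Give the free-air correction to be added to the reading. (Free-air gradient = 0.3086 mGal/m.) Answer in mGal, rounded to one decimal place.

442.8

Free-air correction = 0.3086 × 1435.0 = 442.8 mGal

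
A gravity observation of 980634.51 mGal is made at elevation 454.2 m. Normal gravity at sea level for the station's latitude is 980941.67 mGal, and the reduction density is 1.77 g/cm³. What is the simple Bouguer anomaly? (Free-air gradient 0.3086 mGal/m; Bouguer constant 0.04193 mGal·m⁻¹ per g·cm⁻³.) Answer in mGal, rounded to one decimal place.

Free-air correction = 0.3086 × 454.2 = 140.17 mGal
Free-air anomaly = 980634.51 − 980941.67 + (140.17) = -166.99 mGal
Bouguer slab correction = 0.04193 × 1.77 × 454.2 = 33.71 mGal
Simple Bouguer anomaly = -166.99 − (33.71) = -200.70 mGal

-200.7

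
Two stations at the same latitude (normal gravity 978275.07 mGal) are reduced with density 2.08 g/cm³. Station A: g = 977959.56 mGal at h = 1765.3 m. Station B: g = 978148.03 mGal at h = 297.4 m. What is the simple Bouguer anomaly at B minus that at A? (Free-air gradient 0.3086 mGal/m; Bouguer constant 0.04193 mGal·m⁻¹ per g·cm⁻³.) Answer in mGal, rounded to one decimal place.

-136.5

Δg_SB(A) = 977959.56 − 978275.07 + 0.3086×1765.3 − 0.04193×2.08×1765.3 = 75.30 mGal
Δg_SB(B) = 978148.03 − 978275.07 + 0.3086×297.4 − 0.04193×2.08×297.4 = -61.20 mGal
Difference = -61.20 − (75.30) = -136.50 mGal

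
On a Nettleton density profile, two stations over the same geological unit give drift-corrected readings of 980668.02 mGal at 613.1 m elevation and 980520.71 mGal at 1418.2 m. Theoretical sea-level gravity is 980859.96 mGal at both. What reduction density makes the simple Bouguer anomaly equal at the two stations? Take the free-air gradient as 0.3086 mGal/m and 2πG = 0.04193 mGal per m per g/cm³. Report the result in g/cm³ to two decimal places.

Δg_obs = 980520.71 − 980668.02 = -147.31 mGal over Δh = 1418.2 − 613.1 = 805.1 m
Equal Bouguer anomalies ⇒ Δg_obs + (0.3086 − 0.04193ρ)·Δh = 0
0.3086 − 0.04193ρ = −Δg_obs/Δh = 0.18297
ρ = (0.3086 − 0.18297) / 0.04193 = 3.00 g/cm³

3.00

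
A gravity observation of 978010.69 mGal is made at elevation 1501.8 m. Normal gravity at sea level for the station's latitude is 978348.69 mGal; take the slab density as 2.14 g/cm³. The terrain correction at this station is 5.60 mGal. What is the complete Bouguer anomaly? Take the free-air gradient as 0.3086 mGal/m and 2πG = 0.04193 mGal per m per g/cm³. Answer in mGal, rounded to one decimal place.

Free-air correction = 0.3086 × 1501.8 = 463.46 mGal
Free-air anomaly = 978010.69 − 978348.69 + (463.46) = 125.46 mGal
Bouguer slab correction = 0.04193 × 2.14 × 1501.8 = 134.76 mGal
Simple Bouguer anomaly = 125.46 − (134.76) = -9.30 mGal
Complete Bouguer anomaly = -9.30 + 5.60 = -3.70 mGal

-3.7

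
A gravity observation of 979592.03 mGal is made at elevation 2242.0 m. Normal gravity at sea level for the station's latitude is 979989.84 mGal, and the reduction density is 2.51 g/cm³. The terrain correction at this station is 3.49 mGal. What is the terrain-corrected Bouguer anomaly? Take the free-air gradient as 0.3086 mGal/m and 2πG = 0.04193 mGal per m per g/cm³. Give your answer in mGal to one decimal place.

61.6

Free-air correction = 0.3086 × 2242.0 = 691.88 mGal
Free-air anomaly = 979592.03 − 979989.84 + (691.88) = 294.07 mGal
Bouguer slab correction = 0.04193 × 2.51 × 2242.0 = 235.96 mGal
Simple Bouguer anomaly = 294.07 − (235.96) = 58.11 mGal
Complete Bouguer anomaly = 58.11 + 3.49 = 61.60 mGal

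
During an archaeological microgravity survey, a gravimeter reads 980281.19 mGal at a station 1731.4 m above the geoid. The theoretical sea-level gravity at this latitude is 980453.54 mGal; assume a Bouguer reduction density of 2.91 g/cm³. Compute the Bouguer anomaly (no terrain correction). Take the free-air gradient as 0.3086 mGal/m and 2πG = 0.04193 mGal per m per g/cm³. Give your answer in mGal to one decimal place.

Free-air correction = 0.3086 × 1731.4 = 534.31 mGal
Free-air anomaly = 980281.19 − 980453.54 + (534.31) = 361.96 mGal
Bouguer slab correction = 0.04193 × 2.91 × 1731.4 = 211.26 mGal
Simple Bouguer anomaly = 361.96 − (211.26) = 150.70 mGal

150.7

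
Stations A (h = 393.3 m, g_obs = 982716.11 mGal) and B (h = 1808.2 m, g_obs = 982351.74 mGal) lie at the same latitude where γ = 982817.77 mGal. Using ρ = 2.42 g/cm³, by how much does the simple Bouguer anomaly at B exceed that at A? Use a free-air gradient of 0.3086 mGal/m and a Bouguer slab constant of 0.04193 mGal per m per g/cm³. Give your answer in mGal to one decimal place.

Δg_SB(A) = 982716.11 − 982817.77 + 0.3086×393.3 − 0.04193×2.42×393.3 = -20.20 mGal
Δg_SB(B) = 982351.74 − 982817.77 + 0.3086×1808.2 − 0.04193×2.42×1808.2 = -91.50 mGal
Difference = -91.50 − (-20.20) = -71.30 mGal

-71.3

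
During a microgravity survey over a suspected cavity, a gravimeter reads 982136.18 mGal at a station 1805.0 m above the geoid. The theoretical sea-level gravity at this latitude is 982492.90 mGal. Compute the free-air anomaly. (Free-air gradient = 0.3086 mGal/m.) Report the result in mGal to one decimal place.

200.3

Free-air correction = 0.3086 × 1805.0 = 557.02 mGal
Free-air anomaly = 982136.18 − 982492.90 + (557.02) = 200.30 mGal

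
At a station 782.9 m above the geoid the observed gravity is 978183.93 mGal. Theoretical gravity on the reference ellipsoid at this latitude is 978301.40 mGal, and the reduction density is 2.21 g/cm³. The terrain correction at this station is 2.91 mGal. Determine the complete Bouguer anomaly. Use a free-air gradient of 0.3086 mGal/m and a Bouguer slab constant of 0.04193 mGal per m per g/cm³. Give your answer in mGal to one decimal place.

54.5

Free-air correction = 0.3086 × 782.9 = 241.60 mGal
Free-air anomaly = 978183.93 − 978301.40 + (241.60) = 124.13 mGal
Bouguer slab correction = 0.04193 × 2.21 × 782.9 = 72.55 mGal
Simple Bouguer anomaly = 124.13 − (72.55) = 51.58 mGal
Complete Bouguer anomaly = 51.58 + 2.91 = 54.49 mGal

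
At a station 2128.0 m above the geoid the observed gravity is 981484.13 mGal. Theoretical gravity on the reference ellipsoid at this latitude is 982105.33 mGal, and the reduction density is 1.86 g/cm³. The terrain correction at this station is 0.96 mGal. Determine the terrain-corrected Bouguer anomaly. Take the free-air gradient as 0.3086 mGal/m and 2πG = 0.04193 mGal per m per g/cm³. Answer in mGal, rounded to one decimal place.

Free-air correction = 0.3086 × 2128.0 = 656.70 mGal
Free-air anomaly = 981484.13 − 982105.33 + (656.70) = 35.50 mGal
Bouguer slab correction = 0.04193 × 1.86 × 2128.0 = 165.96 mGal
Simple Bouguer anomaly = 35.50 − (165.96) = -130.46 mGal
Complete Bouguer anomaly = -130.46 + 0.96 = -129.50 mGal

-129.5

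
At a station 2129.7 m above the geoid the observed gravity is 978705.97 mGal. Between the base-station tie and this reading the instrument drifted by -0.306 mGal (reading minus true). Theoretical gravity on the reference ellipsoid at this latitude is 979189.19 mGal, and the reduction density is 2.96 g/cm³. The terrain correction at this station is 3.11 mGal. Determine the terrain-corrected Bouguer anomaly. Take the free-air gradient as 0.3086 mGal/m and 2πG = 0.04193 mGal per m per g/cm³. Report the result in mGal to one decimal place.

Drift-corrected reading = 978705.97 − (-0.306) = 978706.276 mGal
Free-air correction = 0.3086 × 2129.7 = 657.23 mGal
Free-air anomaly = 978706.276 − 979189.19 + (657.23) = 174.316 mGal
Bouguer slab correction = 0.04193 × 2.96 × 2129.7 = 264.32 mGal
Simple Bouguer anomaly = 174.316 − (264.32) = -90.004 mGal
Complete Bouguer anomaly = -90.004 + 3.11 = -86.894 mGal

-86.9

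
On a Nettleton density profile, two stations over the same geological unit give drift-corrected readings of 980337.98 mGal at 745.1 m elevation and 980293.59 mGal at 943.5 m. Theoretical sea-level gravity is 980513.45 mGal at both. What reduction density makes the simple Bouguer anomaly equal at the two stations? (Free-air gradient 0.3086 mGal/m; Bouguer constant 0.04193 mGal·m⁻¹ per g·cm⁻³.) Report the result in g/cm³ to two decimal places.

Δg_obs = 980293.59 − 980337.98 = -44.39 mGal over Δh = 943.5 − 745.1 = 198.4 m
Equal Bouguer anomalies ⇒ Δg_obs + (0.3086 − 0.04193ρ)·Δh = 0
0.3086 − 0.04193ρ = −Δg_obs/Δh = 0.22374
ρ = (0.3086 − 0.22374) / 0.04193 = 2.02 g/cm³

2.02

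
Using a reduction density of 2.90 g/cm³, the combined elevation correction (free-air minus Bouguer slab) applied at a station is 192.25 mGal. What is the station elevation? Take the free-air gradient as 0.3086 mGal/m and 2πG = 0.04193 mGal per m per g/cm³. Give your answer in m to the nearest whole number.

1028

Combined gradient = 0.3086 − 0.04193 × 2.90 = 0.1870030 mGal/m
h = 192.25 / 0.1870030 = 1028.06 m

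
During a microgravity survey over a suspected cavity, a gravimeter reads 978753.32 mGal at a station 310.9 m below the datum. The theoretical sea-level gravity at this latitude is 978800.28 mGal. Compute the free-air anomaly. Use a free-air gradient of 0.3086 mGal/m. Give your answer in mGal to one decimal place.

Free-air correction = 0.3086 × -310.9 = -95.94 mGal
Free-air anomaly = 978753.32 − 978800.28 + (-95.94) = -142.90 mGal

-142.9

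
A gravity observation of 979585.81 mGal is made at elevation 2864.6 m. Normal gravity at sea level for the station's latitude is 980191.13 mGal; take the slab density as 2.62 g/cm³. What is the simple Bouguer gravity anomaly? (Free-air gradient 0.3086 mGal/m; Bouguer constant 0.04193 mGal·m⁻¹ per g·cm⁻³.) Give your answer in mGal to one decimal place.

Free-air correction = 0.3086 × 2864.6 = 884.02 mGal
Free-air anomaly = 979585.81 − 980191.13 + (884.02) = 278.70 mGal
Bouguer slab correction = 0.04193 × 2.62 × 2864.6 = 314.70 mGal
Simple Bouguer anomaly = 278.70 − (314.70) = -36.00 mGal

-36.0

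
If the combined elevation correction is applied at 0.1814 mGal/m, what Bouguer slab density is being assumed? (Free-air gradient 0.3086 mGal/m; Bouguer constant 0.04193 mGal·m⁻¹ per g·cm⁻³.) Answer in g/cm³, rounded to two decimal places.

3.03

0.1814 = 0.3086 − 0.04193 × ρ
ρ = (0.3086 − 0.1814) / 0.04193 = 3.03 g/cm³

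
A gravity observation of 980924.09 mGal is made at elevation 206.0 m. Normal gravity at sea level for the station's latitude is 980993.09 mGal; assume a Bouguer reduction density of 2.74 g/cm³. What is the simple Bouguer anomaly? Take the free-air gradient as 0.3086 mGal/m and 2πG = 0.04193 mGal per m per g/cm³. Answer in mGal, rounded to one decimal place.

Free-air correction = 0.3086 × 206.0 = 63.57 mGal
Free-air anomaly = 980924.09 − 980993.09 + (63.57) = -5.43 mGal
Bouguer slab correction = 0.04193 × 2.74 × 206.0 = 23.67 mGal
Simple Bouguer anomaly = -5.43 − (23.67) = -29.10 mGal

-29.1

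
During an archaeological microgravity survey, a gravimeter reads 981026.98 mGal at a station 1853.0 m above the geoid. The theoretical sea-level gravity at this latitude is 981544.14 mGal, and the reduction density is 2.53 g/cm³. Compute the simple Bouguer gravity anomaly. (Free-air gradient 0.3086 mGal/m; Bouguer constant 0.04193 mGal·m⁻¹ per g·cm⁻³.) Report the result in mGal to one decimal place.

Free-air correction = 0.3086 × 1853.0 = 571.84 mGal
Free-air anomaly = 981026.98 − 981544.14 + (571.84) = 54.68 mGal
Bouguer slab correction = 0.04193 × 2.53 × 1853.0 = 196.57 mGal
Simple Bouguer anomaly = 54.68 − (196.57) = -141.89 mGal

-141.9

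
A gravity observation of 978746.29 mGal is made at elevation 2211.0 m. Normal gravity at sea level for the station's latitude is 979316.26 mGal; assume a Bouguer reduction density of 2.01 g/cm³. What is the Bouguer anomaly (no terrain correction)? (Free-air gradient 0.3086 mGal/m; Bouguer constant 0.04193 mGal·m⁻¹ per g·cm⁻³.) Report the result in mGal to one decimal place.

-74.0

Free-air correction = 0.3086 × 2211.0 = 682.31 mGal
Free-air anomaly = 978746.29 − 979316.26 + (682.31) = 112.34 mGal
Bouguer slab correction = 0.04193 × 2.01 × 2211.0 = 186.34 mGal
Simple Bouguer anomaly = 112.34 − (186.34) = -74.00 mGal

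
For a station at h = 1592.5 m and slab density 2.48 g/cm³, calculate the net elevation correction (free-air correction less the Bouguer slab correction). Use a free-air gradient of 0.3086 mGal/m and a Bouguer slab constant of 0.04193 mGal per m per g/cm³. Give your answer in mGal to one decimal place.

325.8

Combined gradient = 0.3086 − 0.04193 × 2.48 = 0.2046136 mGal/m
Combined elevation correction = 0.2046136 × 1592.5 = 325.8 mGal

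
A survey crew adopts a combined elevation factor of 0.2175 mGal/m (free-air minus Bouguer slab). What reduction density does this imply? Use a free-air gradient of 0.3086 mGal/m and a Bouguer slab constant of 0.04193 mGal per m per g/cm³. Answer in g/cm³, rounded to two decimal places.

2.17

0.2175 = 0.3086 − 0.04193 × ρ
ρ = (0.3086 − 0.2175) / 0.04193 = 2.17 g/cm³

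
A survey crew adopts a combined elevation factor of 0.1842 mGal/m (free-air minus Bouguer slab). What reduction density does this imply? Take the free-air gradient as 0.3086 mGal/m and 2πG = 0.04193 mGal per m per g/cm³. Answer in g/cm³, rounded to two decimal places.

2.97

0.1842 = 0.3086 − 0.04193 × ρ
ρ = (0.3086 − 0.1842) / 0.04193 = 2.97 g/cm³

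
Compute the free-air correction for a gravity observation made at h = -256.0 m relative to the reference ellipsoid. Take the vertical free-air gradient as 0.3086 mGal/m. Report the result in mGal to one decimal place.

-79.0

Free-air correction = 0.3086 × -256.0 = -79.0 mGal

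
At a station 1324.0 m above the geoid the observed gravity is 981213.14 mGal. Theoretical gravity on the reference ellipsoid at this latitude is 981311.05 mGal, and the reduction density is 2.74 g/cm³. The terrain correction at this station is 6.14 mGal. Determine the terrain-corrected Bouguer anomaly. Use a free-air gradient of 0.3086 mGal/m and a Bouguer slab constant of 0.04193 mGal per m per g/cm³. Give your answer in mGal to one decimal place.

164.7

Free-air correction = 0.3086 × 1324.0 = 408.59 mGal
Free-air anomaly = 981213.14 − 981311.05 + (408.59) = 310.68 mGal
Bouguer slab correction = 0.04193 × 2.74 × 1324.0 = 152.11 mGal
Simple Bouguer anomaly = 310.68 − (152.11) = 158.57 mGal
Complete Bouguer anomaly = 158.57 + 6.14 = 164.71 mGal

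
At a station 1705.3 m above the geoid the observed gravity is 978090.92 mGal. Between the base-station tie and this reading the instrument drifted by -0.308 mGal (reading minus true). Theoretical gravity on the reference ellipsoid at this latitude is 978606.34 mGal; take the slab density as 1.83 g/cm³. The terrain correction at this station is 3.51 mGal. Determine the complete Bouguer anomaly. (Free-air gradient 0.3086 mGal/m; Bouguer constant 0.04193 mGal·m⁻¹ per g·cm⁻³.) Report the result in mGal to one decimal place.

Drift-corrected reading = 978090.92 − (-0.308) = 978091.228 mGal
Free-air correction = 0.3086 × 1705.3 = 526.26 mGal
Free-air anomaly = 978091.228 − 978606.34 + (526.26) = 11.148 mGal
Bouguer slab correction = 0.04193 × 1.83 × 1705.3 = 130.85 mGal
Simple Bouguer anomaly = 11.148 − (130.85) = -119.702 mGal
Complete Bouguer anomaly = -119.702 + 3.51 = -116.192 mGal

-116.2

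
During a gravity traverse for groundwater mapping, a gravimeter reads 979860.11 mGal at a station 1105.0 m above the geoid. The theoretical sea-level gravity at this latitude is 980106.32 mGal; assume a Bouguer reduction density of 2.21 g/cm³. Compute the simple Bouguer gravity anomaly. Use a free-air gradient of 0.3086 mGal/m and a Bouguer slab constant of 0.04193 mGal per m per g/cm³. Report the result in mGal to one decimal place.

Free-air correction = 0.3086 × 1105.0 = 341.00 mGal
Free-air anomaly = 979860.11 − 980106.32 + (341.00) = 94.79 mGal
Bouguer slab correction = 0.04193 × 2.21 × 1105.0 = 102.40 mGal
Simple Bouguer anomaly = 94.79 − (102.40) = -7.61 mGal

-7.6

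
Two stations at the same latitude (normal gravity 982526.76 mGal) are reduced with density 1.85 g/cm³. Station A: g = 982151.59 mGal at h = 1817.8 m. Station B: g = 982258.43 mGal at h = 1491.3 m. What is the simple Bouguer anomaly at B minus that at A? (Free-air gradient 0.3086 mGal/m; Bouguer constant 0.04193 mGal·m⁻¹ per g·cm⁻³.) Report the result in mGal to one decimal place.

31.4

Δg_SB(A) = 982151.59 − 982526.76 + 0.3086×1817.8 − 0.04193×1.85×1817.8 = 44.80 mGal
Δg_SB(B) = 982258.43 − 982526.76 + 0.3086×1491.3 − 0.04193×1.85×1491.3 = 76.20 mGal
Difference = 76.20 − (44.80) = 31.40 mGal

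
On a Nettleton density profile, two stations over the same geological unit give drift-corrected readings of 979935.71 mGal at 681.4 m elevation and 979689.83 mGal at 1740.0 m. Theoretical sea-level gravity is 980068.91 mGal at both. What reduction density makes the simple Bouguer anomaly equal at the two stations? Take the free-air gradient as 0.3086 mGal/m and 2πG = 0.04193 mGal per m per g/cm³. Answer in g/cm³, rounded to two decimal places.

Δg_obs = 979689.83 − 979935.71 = -245.88 mGal over Δh = 1740.0 − 681.4 = 1058.6 m
Equal Bouguer anomalies ⇒ Δg_obs + (0.3086 − 0.04193ρ)·Δh = 0
0.3086 − 0.04193ρ = −Δg_obs/Δh = 0.23227
ρ = (0.3086 − 0.23227) / 0.04193 = 1.82 g/cm³

1.82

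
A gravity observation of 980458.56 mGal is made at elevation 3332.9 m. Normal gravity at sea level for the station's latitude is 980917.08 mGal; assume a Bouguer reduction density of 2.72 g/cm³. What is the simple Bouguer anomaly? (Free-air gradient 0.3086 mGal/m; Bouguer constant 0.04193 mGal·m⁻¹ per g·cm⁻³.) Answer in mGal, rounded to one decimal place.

189.9

Free-air correction = 0.3086 × 3332.9 = 1028.53 mGal
Free-air anomaly = 980458.56 − 980917.08 + (1028.53) = 570.01 mGal
Bouguer slab correction = 0.04193 × 2.72 × 3332.9 = 380.12 mGal
Simple Bouguer anomaly = 570.01 − (380.12) = 189.89 mGal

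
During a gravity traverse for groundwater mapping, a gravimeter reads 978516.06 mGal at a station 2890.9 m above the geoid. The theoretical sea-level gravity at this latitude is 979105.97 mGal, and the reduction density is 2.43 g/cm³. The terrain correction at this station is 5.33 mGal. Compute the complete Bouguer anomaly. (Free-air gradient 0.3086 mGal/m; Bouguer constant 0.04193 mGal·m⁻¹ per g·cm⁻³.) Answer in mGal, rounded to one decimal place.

13.0

Free-air correction = 0.3086 × 2890.9 = 892.13 mGal
Free-air anomaly = 978516.06 − 979105.97 + (892.13) = 302.22 mGal
Bouguer slab correction = 0.04193 × 2.43 × 2890.9 = 294.55 mGal
Simple Bouguer anomaly = 302.22 − (294.55) = 7.67 mGal
Complete Bouguer anomaly = 7.67 + 5.33 = 13.00 mGal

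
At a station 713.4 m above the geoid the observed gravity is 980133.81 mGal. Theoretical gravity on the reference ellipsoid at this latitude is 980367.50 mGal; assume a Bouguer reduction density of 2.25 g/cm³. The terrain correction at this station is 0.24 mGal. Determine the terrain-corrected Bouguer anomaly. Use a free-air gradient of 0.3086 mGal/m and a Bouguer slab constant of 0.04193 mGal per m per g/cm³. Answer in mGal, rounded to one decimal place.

Free-air correction = 0.3086 × 713.4 = 220.16 mGal
Free-air anomaly = 980133.81 − 980367.50 + (220.16) = -13.53 mGal
Bouguer slab correction = 0.04193 × 2.25 × 713.4 = 67.30 mGal
Simple Bouguer anomaly = -13.53 − (67.30) = -80.83 mGal
Complete Bouguer anomaly = -80.83 + 0.24 = -80.59 mGal

-80.6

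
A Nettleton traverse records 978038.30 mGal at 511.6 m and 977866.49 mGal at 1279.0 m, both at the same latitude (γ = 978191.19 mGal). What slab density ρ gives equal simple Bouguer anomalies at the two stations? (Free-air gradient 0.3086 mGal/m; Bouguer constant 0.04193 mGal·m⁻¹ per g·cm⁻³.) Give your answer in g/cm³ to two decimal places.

Δg_obs = 977866.49 − 978038.30 = -171.81 mGal over Δh = 1279.0 − 511.6 = 767.4 m
Equal Bouguer anomalies ⇒ Δg_obs + (0.3086 − 0.04193ρ)·Δh = 0
0.3086 − 0.04193ρ = −Δg_obs/Δh = 0.22389
ρ = (0.3086 − 0.22389) / 0.04193 = 2.02 g/cm³

2.02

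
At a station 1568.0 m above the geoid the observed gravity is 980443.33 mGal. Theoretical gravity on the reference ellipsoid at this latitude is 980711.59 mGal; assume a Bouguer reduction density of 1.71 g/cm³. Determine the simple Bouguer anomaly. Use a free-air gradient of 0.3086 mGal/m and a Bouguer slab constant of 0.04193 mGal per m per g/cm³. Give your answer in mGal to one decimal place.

Free-air correction = 0.3086 × 1568.0 = 483.88 mGal
Free-air anomaly = 980443.33 − 980711.59 + (483.88) = 215.62 mGal
Bouguer slab correction = 0.04193 × 1.71 × 1568.0 = 112.43 mGal
Simple Bouguer anomaly = 215.62 − (112.43) = 103.19 mGal

103.2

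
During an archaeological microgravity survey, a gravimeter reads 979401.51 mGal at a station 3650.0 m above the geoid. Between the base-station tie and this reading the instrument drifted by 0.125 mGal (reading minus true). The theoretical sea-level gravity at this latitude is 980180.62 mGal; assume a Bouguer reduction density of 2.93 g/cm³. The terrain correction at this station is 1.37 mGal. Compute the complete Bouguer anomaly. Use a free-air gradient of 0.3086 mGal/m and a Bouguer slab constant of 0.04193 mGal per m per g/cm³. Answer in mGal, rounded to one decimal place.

Drift-corrected reading = 979401.51 − (0.125) = 979401.385 mGal
Free-air correction = 0.3086 × 3650.0 = 1126.39 mGal
Free-air anomaly = 979401.385 − 980180.62 + (1126.39) = 347.155 mGal
Bouguer slab correction = 0.04193 × 2.93 × 3650.0 = 448.42 mGal
Simple Bouguer anomaly = 347.155 − (448.42) = -101.265 mGal
Complete Bouguer anomaly = -101.265 + 1.37 = -99.895 mGal

-99.9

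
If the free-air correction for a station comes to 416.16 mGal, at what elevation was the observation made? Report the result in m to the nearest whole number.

1349

h = 416.16 / 0.3086 = 1348.54 m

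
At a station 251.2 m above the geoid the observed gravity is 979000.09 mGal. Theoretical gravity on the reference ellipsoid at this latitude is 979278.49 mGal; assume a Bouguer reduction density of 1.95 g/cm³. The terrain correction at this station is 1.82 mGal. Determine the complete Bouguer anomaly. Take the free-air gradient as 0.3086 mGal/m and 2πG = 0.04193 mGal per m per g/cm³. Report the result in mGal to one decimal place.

-219.6

Free-air correction = 0.3086 × 251.2 = 77.52 mGal
Free-air anomaly = 979000.09 − 979278.49 + (77.52) = -200.88 mGal
Bouguer slab correction = 0.04193 × 1.95 × 251.2 = 20.54 mGal
Simple Bouguer anomaly = -200.88 − (20.54) = -221.42 mGal
Complete Bouguer anomaly = -221.42 + 1.82 = -219.60 mGal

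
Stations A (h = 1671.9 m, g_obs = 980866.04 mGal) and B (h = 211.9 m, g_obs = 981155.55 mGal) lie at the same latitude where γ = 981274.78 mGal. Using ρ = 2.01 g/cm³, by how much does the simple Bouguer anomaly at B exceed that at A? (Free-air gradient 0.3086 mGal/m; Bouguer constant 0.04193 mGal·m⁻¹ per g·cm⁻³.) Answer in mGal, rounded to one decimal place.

-38.0

Δg_SB(A) = 980866.04 − 981274.78 + 0.3086×1671.9 − 0.04193×2.01×1671.9 = -33.70 mGal
Δg_SB(B) = 981155.55 − 981274.78 + 0.3086×211.9 − 0.04193×2.01×211.9 = -71.70 mGal
Difference = -71.70 − (-33.70) = -38.00 mGal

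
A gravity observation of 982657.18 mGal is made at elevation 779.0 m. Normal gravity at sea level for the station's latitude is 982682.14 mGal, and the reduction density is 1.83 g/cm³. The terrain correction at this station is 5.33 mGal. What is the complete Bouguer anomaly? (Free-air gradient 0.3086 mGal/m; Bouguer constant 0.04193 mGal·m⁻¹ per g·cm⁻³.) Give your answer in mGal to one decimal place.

Free-air correction = 0.3086 × 779.0 = 240.40 mGal
Free-air anomaly = 982657.18 − 982682.14 + (240.40) = 215.44 mGal
Bouguer slab correction = 0.04193 × 1.83 × 779.0 = 59.77 mGal
Simple Bouguer anomaly = 215.44 − (59.77) = 155.67 mGal
Complete Bouguer anomaly = 155.67 + 5.33 = 161.00 mGal

161.0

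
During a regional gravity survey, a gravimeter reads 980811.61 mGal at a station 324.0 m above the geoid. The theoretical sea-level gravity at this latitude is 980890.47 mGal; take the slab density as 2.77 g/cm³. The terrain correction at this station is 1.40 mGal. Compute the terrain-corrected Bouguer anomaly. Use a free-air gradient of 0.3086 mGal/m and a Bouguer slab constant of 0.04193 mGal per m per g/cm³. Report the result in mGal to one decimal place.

-15.1

Free-air correction = 0.3086 × 324.0 = 99.99 mGal
Free-air anomaly = 980811.61 − 980890.47 + (99.99) = 21.13 mGal
Bouguer slab correction = 0.04193 × 2.77 × 324.0 = 37.63 mGal
Simple Bouguer anomaly = 21.13 − (37.63) = -16.50 mGal
Complete Bouguer anomaly = -16.50 + 1.40 = -15.10 mGal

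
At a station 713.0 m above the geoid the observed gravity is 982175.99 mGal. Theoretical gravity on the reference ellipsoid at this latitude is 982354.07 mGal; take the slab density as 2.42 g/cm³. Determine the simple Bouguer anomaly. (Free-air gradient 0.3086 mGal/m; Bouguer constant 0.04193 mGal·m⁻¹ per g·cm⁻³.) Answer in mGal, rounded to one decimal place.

-30.4

Free-air correction = 0.3086 × 713.0 = 220.03 mGal
Free-air anomaly = 982175.99 − 982354.07 + (220.03) = 41.95 mGal
Bouguer slab correction = 0.04193 × 2.42 × 713.0 = 72.35 mGal
Simple Bouguer anomaly = 41.95 − (72.35) = -30.40 mGal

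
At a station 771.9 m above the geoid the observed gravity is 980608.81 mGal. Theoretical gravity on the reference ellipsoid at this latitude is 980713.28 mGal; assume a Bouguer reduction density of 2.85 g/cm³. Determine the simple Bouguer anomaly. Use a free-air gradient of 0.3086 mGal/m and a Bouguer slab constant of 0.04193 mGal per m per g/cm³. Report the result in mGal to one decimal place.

Free-air correction = 0.3086 × 771.9 = 238.21 mGal
Free-air anomaly = 980608.81 − 980713.28 + (238.21) = 133.74 mGal
Bouguer slab correction = 0.04193 × 2.85 × 771.9 = 92.24 mGal
Simple Bouguer anomaly = 133.74 − (92.24) = 41.50 mGal

41.5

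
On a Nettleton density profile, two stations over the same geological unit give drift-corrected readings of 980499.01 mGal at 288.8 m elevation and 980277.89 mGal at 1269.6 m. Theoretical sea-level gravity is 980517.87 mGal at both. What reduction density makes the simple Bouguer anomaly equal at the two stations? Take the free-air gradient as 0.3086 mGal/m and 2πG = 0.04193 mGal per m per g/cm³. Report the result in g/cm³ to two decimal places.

1.98

Δg_obs = 980277.89 − 980499.01 = -221.12 mGal over Δh = 1269.6 − 288.8 = 980.8 m
Equal Bouguer anomalies ⇒ Δg_obs + (0.3086 − 0.04193ρ)·Δh = 0
0.3086 − 0.04193ρ = −Δg_obs/Δh = 0.22545
ρ = (0.3086 − 0.22545) / 0.04193 = 1.98 g/cm³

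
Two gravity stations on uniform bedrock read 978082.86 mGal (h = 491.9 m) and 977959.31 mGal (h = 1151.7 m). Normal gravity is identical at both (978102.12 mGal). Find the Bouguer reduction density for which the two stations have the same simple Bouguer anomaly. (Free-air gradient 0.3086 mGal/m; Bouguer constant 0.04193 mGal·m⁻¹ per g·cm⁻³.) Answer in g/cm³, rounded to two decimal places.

Δg_obs = 977959.31 − 978082.86 = -123.55 mGal over Δh = 1151.7 − 491.9 = 659.8 m
Equal Bouguer anomalies ⇒ Δg_obs + (0.3086 − 0.04193ρ)·Δh = 0
0.3086 − 0.04193ρ = −Δg_obs/Δh = 0.18725
ρ = (0.3086 − 0.18725) / 0.04193 = 2.89 g/cm³

2.89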